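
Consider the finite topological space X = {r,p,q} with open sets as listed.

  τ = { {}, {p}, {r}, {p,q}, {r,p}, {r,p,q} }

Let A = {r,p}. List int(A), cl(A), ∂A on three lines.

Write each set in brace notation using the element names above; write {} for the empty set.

U open, U⊆A: {}, {r}, {p}, {r,p}. int(A) = ⋃ = {r,p}
X∖A={q}, int(X∖A)={}, hence cl(A)={r,p,q}
∂A: remove int from cl → {q}

int(A) = {r,p}
cl(A)  = {r,p,q}
∂A     = {q}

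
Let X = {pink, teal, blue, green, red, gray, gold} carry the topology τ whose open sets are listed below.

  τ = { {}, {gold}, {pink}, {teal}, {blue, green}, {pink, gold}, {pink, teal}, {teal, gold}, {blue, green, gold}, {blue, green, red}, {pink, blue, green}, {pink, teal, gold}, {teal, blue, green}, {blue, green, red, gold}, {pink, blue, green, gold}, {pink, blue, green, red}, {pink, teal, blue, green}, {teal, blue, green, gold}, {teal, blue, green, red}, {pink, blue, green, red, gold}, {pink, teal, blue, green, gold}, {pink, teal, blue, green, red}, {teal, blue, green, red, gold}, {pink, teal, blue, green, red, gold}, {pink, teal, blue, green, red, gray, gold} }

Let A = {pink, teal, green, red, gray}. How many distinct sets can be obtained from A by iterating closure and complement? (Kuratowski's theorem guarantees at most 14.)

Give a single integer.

10

X∖A={blue, gold}, int(X∖A)={gold}, hence cl(A)={pink, teal, blue, green, red, gray}
Orbit (k=closure, c=complement):
  1. A     = {pink, teal, green, red, gray}
  2. kA    = {pink, teal, blue, green, red, gray}
  3. cA    = {blue, gold}
  4. ckA   = {gold}
  5. kcA   = {blue, green, red, gray, gold}
  6. kckA  = {gray, gold}
  7. ckcA  = {pink, teal}
  8. ckckA = {pink, teal, blue, green, red}
  9. kckcA = {pink, teal, gray}
  10. ckckcA = {blue, green, red, gold}
(closed under both — stop)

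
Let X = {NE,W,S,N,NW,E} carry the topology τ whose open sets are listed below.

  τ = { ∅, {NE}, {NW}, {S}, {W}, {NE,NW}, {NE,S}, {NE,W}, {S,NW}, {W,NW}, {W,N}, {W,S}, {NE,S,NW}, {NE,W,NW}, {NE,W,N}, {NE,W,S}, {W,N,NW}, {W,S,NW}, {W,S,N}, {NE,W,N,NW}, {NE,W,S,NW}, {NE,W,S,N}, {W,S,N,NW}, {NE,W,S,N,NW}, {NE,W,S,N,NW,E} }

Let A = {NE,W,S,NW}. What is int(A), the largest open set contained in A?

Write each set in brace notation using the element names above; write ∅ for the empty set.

{NE,W,S,NW}

opens ⊆ A: ∅, {S}, {NW}, {NE}, {W}, {NE,NW}, {S,NW}, {NE,W}, {NE,S}, {W,NW}, {W,S}, {NE,S,NW}, {W,S,NW}, {NE,W,S}, {NE,W,NW}, {NE,W,S,NW}; union → int = {NE,W,S,NW}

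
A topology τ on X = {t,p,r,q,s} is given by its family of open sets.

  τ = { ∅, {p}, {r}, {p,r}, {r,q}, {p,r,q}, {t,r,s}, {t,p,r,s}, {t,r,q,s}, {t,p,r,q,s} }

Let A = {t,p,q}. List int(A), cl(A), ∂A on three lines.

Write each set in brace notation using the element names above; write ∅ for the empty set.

U open, U⊆A: ∅, {p}. int(A) = ⋃ = {p}
X∖A={r,s}, int(X∖A)={r}, hence cl(A)={t,p,q,s}
∂A: remove int from cl → {t,q,s}

int(A) = {p}
cl(A)  = {t,p,q,s}
∂A     = {t,q,s}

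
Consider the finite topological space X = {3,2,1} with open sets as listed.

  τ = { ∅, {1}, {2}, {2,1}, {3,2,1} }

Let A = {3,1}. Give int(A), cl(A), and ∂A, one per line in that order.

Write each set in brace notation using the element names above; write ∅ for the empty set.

int(A) = {1}
cl(A)  = {3,1}
∂A     = {3}

interior: largest open inside A is {1} (from ∅, {1})
cl via duality: int({2}) = {2}, so X∖{2} = {3,1}
cl∖int = {3}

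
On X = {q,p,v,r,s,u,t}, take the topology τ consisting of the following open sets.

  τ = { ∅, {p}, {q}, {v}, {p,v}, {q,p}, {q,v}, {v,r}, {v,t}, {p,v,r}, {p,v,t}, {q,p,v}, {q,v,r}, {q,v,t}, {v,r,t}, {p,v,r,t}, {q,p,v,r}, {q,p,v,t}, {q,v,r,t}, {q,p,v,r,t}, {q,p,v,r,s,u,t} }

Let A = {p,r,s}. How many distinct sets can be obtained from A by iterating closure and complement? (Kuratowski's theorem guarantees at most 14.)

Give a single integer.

X∖A={q,v,u,t}, int(X∖A)={q,v,t}, hence cl(A)={p,r,s,u}
Orbit (k=closure, c=complement):
  1. A     = {p,r,s}
  2. kA    = {p,r,s,u}
  3. cA    = {q,v,u,t}
  4. ckA   = {q,v,t}
  5. kcA   = {q,v,r,s,u,t}
  6. ckcA  = {p}
  7. kckcA = {p,s,u}
  8. ckckcA = {q,v,r,t}
(closed under both — stop)

8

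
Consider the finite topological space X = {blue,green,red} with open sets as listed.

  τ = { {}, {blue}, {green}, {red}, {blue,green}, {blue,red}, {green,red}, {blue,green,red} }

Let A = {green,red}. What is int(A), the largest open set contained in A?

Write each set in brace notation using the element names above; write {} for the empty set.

U open, U⊆A: {}, {red}, {green}, {green,red}. int(A) = ⋃ = {green,red}

{green,red}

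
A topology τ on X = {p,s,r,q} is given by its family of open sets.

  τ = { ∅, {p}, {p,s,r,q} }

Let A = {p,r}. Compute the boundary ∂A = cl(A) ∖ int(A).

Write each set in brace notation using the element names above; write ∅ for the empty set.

interior: largest open inside A is {p} (from ∅, {p})
cl via duality: int({s,q}) = ∅, so X∖∅ = {p,s,r,q}
cl∖int = {s,r,q}

{s,r,q}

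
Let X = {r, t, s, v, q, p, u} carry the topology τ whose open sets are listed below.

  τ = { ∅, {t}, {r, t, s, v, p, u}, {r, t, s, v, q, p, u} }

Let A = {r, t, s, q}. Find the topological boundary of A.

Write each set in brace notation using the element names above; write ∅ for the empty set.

{r, s, v, q, p, u}

opens ⊆ A: ∅, {t}; union → int = {t}
complement {v, p, u}; its interior ∅; cl(A) = X∖∅ = {r, t, s, v, q, p, u}
boundary = {r, t, s, v, q, p, u} ∖ {t} = {r, s, v, q, p, u}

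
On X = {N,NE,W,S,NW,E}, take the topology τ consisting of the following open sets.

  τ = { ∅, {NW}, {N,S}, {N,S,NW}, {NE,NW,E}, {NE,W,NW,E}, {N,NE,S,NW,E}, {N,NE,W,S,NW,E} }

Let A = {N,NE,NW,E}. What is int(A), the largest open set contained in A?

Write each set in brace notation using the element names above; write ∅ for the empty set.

interior: largest open inside A is {NE,NW,E} (from ∅, {NW}, {NE,NW,E})

{NE,NW,E}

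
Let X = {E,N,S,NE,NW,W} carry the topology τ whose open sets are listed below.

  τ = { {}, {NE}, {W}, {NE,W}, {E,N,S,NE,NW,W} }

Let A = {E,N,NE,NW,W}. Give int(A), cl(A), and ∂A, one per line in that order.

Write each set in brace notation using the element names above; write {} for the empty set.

interior: largest open inside A is {NE,W} (from {}, {NE}, {W}, {NE,W})
cl via duality: int({S}) = {}, so X∖{} = {E,N,S,NE,NW,W}
cl∖int = {E,N,S,NW}

int(A) = {NE,W}
cl(A)  = {E,N,S,NE,NW,W}
∂A     = {E,N,S,NW}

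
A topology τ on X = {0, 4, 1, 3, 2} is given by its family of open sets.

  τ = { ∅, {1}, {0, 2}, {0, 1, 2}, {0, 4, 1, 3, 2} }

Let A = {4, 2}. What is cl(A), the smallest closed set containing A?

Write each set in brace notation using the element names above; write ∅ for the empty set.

{0, 4, 3, 2}

X∖A={0, 1, 3}, int(X∖A)={1}, hence cl(A)={0, 4, 3, 2}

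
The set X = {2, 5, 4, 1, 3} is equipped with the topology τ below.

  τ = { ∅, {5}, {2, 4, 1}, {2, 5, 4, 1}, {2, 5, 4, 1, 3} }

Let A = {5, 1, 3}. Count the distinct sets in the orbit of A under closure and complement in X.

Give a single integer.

closure: X∖int(X∖A) = X∖∅ = {2, 5, 4, 1, 3}
Let k=closure and c=complement:
  1. A     = {5, 1, 3}
  2. kA    = {2, 5, 4, 1, 3}
  3. cA    = {2, 4}
  4. ckA   = ∅
  5. kcA   = {2, 4, 1, 3}
  6. ckcA  = {5}
  7. kckcA = {5, 3}
  8. ckckcA = {2, 4, 1}
— saturated at 8

8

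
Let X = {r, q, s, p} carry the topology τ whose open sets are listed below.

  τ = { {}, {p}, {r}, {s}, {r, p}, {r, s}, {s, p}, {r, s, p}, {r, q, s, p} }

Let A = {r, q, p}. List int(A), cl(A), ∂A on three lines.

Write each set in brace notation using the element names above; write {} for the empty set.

int(A) = {r, p}
cl(A)  = {r, q, p}
∂A     = {q}

opens ⊆ A: {}, {r}, {p}, {r, p}; union → int = {r, p}
complement {s}; its interior {s}; cl(A) = X∖{s} = {r, q, p}
boundary = {r, q, p} ∖ {r, p} = {q}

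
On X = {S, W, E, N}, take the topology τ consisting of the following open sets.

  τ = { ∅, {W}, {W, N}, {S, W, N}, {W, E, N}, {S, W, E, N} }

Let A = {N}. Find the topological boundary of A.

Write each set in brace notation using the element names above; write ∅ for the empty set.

{S, E, N}

opens ⊆ A: ∅; union → int = ∅
complement {S, W, E}; its interior {W}; cl(A) = X∖{W} = {S, E, N}
boundary = {S, E, N} ∖ ∅ = {S, E, N}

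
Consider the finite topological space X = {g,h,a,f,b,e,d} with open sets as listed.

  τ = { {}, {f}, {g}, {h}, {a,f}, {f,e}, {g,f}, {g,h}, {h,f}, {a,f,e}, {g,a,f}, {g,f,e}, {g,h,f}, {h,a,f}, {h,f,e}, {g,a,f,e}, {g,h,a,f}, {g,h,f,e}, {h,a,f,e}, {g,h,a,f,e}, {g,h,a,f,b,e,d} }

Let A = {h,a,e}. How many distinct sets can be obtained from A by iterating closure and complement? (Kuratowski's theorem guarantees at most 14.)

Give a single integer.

X∖A={g,f,b,d}, int(X∖A)={g,f}, hence cl(A)={h,a,b,e,d}
Orbit (k=closure, c=complement):
  1. A     = {h,a,e}
  2. kA    = {h,a,b,e,d}
  3. cA    = {g,f,b,d}
  4. ckA   = {g,f}
  5. kcA   = {g,a,f,b,e,d}
  6. ckcA  = {h}
  7. kckcA = {h,b,d}
  8. ckckcA = {g,a,f,e}
(closed under both — stop)

8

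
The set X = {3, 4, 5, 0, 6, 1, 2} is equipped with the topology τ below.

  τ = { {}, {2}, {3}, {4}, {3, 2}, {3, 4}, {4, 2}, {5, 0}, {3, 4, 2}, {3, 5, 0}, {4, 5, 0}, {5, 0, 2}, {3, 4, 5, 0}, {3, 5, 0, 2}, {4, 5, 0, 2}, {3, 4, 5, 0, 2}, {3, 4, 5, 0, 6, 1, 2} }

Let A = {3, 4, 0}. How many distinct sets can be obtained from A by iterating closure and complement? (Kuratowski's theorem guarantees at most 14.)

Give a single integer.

10

cl via duality: int({5, 6, 1, 2}) = {2}, so X∖{2} = {3, 4, 5, 0, 6, 1}
Write k for closure, c for complement:
  1. A     = {3, 4, 0}
  2. kA    = {3, 4, 5, 0, 6, 1}
  3. cA    = {5, 6, 1, 2}
  4. ckA   = {2}
  5. kcA   = {5, 0, 6, 1, 2}
  6. kckA  = {6, 1, 2}
  7. ckcA  = {3, 4}
  8. ckckA = {3, 4, 5, 0}
  9. kckcA = {3, 4, 6, 1}
  10. ckckcA = {5, 0, 2}
applying k or c yields no new set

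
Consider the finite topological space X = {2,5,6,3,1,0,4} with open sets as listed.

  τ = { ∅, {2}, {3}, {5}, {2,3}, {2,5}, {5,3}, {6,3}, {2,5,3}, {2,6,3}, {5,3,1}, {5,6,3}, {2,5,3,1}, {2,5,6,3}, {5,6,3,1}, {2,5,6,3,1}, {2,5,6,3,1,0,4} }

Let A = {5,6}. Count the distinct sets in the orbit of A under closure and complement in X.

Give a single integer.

cl via duality: int({2,3,1,0,4}) = {2,3}, so X∖{2,3} = {5,6,1,0,4}
Write k for closure, c for complement:
  1. A     = {5,6}
  2. kA    = {5,6,1,0,4}
  3. cA    = {2,3,1,0,4}
  4. ckA   = {2,3}
  5. kcA   = {2,6,3,1,0,4}
  6. ckcA  = {5}
  7. kckcA = {5,1,0,4}
  8. ckckcA = {2,6,3}
applying k or c yields no new set

8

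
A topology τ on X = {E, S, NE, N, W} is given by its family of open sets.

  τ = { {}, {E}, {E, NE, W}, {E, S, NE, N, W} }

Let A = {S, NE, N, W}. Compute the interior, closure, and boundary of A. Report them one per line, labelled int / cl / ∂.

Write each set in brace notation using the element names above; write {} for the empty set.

open subsets of A: {}; so int(A) = {}
closure: X∖int(X∖A) = X∖{E} = {S, NE, N, W}
∂A = {S, NE, N, W} minus {} = {S, NE, N, W}

int(A) = {}
cl(A)  = {S, NE, N, W}
∂A     = {S, NE, N, W}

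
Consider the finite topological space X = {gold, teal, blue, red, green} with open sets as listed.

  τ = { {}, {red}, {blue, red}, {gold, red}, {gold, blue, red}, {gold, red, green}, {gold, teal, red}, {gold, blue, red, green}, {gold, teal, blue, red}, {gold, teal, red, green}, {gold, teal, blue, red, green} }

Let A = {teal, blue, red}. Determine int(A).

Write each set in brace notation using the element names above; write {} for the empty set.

opens ⊆ A: {}, {red}, {blue, red}; union → int = {blue, red}

{blue, red}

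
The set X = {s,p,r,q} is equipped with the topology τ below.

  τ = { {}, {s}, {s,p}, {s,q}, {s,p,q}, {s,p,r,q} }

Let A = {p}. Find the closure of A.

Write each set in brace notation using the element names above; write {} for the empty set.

complement {s,r,q}; its interior {s,q}; cl(A) = X∖{s,q} = {p,r}

{p,r}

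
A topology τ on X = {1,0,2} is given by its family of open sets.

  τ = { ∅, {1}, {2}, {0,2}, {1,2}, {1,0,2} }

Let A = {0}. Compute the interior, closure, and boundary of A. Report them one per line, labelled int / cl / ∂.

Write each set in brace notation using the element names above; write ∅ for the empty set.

int(A) = ∅
cl(A)  = {0}
∂A     = {0}

U open, U⊆A: ∅. int(A) = ⋃ = ∅
X∖A={1,2}, int(X∖A)={1,2}, hence cl(A)={0}
∂A: remove int from cl → {0}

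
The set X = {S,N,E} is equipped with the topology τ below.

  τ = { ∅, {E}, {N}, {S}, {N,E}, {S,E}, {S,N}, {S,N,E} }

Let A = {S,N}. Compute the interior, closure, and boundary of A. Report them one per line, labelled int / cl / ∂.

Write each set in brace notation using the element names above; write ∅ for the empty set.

int(A) = {S,N}
cl(A)  = {S,N}
∂A     = ∅

open subsets of A: ∅, {S}, {N}, {S,N}; so int(A) = {S,N}
closure: X∖int(X∖A) = X∖{E} = {S,N}
∂A = {S,N} minus {S,N} = ∅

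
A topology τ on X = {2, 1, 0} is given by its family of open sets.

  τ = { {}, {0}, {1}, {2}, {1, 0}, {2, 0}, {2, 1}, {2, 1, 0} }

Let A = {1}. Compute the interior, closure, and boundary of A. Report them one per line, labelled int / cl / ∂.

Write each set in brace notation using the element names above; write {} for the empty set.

opens ⊆ A: {}, {1}; union → int = {1}
complement {2, 0}; its interior {2, 0}; cl(A) = X∖{2, 0} = {1}
boundary = {1} ∖ {1} = {}

int(A) = {1}
cl(A)  = {1}
∂A     = {}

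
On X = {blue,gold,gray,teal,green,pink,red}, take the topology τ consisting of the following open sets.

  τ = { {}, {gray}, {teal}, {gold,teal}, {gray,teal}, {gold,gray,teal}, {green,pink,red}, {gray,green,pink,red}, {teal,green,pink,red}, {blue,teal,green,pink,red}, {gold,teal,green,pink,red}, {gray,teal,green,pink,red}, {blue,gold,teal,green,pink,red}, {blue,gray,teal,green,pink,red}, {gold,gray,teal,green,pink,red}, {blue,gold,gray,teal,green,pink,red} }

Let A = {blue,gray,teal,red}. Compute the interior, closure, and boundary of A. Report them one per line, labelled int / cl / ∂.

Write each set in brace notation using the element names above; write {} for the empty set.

int(A) = {gray,teal}
cl(A)  = {blue,gold,gray,teal,green,pink,red}
∂A     = {blue,gold,green,pink,red}

U open, U⊆A: {}, {gray}, {teal}, {gray,teal}. int(A) = ⋃ = {gray,teal}
X∖A={gold,green,pink}, int(X∖A)={}, hence cl(A)={blue,gold,gray,teal,green,pink,red}
∂A: remove int from cl → {blue,gold,green,pink,red}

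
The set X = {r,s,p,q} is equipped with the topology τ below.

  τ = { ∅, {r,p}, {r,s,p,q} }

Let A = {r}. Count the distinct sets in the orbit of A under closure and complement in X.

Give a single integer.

closure: X∖int(X∖A) = X∖∅ = {r,s,p,q}
Let k=closure and c=complement:
  1. A     = {r}
  2. kA    = {r,s,p,q}
  3. cA    = {s,p,q}
  4. ckA   = ∅
— saturated at 4

4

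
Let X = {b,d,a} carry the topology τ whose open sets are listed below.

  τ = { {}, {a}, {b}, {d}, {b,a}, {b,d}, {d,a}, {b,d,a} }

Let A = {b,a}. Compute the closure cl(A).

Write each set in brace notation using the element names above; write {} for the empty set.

{b,a}

cl via duality: int({d}) = {d}, so X∖{d} = {b,a}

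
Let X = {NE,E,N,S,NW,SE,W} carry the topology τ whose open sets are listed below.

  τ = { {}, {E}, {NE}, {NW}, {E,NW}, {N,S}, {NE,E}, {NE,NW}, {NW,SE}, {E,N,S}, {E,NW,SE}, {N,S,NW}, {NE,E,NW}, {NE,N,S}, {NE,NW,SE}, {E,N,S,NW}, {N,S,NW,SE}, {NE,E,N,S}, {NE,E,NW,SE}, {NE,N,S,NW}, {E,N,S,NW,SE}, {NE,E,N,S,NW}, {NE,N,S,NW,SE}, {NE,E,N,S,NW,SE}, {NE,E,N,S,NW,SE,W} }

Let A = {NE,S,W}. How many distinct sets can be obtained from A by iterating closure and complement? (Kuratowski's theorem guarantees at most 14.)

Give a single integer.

closure: X∖int(X∖A) = X∖{E,NW,SE} = {NE,N,S,W}
Let k=closure and c=complement:
  1. A     = {NE,S,W}
  2. kA    = {NE,N,S,W}
  3. cA    = {E,N,NW,SE}
  4. ckA   = {E,NW,SE}
  5. kcA   = {E,N,S,NW,SE,W}
  6. kckA  = {E,NW,SE,W}
  7. ckcA  = {NE}
  8. ckckA = {NE,N,S}
  9. kckcA = {NE,W}
  10. ckckcA = {E,N,S,NW,SE}
— saturated at 10

10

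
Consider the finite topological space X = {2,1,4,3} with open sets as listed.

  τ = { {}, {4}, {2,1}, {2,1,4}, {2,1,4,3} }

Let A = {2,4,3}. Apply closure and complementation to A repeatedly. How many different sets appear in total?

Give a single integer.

8

complement {1}; its interior {}; cl(A) = X∖{} = {2,1,4,3}
With k = closure, c = complement:
  1. A     = {2,4,3}
  2. kA    = {2,1,4,3}
  3. cA    = {1}
  4. ckA   = {}
  5. kcA   = {2,1,3}
  6. ckcA  = {4}
  7. kckcA = {4,3}
  8. ckckcA = {2,1}
k, c of each give nothing new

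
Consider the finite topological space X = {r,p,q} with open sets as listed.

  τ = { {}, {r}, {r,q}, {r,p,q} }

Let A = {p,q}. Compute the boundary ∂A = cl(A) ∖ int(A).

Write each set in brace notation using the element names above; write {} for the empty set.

U open, U⊆A: {}. int(A) = ⋃ = {}
X∖A={r}, int(X∖A)={r}, hence cl(A)={p,q}
∂A: remove int from cl → {p,q}

{p,q}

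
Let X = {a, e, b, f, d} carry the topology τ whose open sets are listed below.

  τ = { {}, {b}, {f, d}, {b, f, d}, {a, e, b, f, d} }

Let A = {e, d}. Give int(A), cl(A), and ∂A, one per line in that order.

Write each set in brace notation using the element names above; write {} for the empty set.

int(A) = {}
cl(A)  = {a, e, f, d}
∂A     = {a, e, f, d}

open subsets of A: {}; so int(A) = {}
closure: X∖int(X∖A) = X∖{b} = {a, e, f, d}
∂A = {a, e, f, d} minus {} = {a, e, f, d}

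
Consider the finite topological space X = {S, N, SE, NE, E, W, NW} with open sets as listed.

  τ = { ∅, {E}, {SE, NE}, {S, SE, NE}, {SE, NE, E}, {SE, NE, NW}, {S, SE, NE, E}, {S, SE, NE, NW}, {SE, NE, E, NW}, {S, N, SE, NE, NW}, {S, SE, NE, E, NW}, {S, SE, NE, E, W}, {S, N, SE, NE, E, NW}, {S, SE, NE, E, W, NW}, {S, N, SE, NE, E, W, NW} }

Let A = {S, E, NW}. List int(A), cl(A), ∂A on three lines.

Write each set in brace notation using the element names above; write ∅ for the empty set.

open subsets of A: ∅, {E}; so int(A) = {E}
closure: X∖int(X∖A) = X∖{SE, NE} = {S, N, E, W, NW}
∂A = {S, N, E, W, NW} minus {E} = {S, N, W, NW}

int(A) = {E}
cl(A)  = {S, N, E, W, NW}
∂A     = {S, N, W, NW}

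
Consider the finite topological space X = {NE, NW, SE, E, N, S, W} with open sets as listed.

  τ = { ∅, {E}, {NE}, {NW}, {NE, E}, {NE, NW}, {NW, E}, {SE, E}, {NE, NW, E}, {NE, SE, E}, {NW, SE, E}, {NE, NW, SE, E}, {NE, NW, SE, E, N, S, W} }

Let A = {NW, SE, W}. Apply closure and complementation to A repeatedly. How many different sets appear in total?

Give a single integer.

cl via duality: int({NE, E, N, S}) = {NE, E}, so X∖{NE, E} = {NW, SE, N, S, W}
Write k for closure, c for complement:
  1. A     = {NW, SE, W}
  2. kA    = {NW, SE, N, S, W}
  3. cA    = {NE, E, N, S}
  4. ckA   = {NE, E}
  5. kcA   = {NE, SE, E, N, S, W}
  6. ckcA  = {NW}
  7. kckcA = {NW, N, S, W}
  8. ckckcA = {NE, SE, E}
applying k or c yields no new set

8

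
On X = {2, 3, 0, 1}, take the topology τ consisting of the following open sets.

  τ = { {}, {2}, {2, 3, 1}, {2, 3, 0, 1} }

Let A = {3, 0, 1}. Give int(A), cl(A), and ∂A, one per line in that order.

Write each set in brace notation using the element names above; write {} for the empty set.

int(A) = {}
cl(A)  = {3, 0, 1}
∂A     = {3, 0, 1}

interior: largest open inside A is {} (from {})
cl via duality: int({2}) = {2}, so X∖{2} = {3, 0, 1}
cl∖int = {3, 0, 1}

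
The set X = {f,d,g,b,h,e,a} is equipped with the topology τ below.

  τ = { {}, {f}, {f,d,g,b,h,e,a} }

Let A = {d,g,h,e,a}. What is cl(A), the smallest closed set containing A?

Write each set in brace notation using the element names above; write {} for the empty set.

{d,g,b,h,e,a}

cl via duality: int({f,b}) = {f}, so X∖{f} = {d,g,b,h,e,a}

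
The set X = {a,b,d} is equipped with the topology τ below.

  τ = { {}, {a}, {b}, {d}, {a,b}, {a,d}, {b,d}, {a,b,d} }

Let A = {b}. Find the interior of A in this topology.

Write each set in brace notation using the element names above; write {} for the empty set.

interior: largest open inside A is {b} (from {}, {b})

{b}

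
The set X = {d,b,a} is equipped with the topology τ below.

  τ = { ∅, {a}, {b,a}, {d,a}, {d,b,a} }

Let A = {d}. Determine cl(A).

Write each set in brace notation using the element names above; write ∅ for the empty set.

{d}

complement {b,a}; its interior {b,a}; cl(A) = X∖{b,a} = {d}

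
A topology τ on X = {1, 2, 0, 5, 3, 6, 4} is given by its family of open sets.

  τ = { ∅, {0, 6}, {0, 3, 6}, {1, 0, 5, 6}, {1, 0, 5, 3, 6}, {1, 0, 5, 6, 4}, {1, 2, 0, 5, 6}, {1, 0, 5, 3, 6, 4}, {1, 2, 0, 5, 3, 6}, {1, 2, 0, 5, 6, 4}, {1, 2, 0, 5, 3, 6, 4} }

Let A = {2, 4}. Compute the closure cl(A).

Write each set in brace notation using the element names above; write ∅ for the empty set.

{2, 4}

closure: X∖int(X∖A) = X∖{1, 0, 5, 3, 6} = {2, 4}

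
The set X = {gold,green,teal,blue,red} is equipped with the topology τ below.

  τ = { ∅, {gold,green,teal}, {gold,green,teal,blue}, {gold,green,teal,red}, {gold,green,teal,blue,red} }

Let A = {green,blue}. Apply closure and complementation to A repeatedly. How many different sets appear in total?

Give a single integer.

closure: X∖int(X∖A) = X∖∅ = {gold,green,teal,blue,red}
Let k=closure and c=complement:
  1. A     = {green,blue}
  2. kA    = {gold,green,teal,blue,red}
  3. cA    = {gold,teal,red}
  4. ckA   = ∅
— saturated at 4

4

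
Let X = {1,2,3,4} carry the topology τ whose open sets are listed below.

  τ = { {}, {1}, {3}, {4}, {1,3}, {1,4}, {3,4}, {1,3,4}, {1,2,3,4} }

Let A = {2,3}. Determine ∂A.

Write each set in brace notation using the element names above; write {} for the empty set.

open subsets of A: {}, {3}; so int(A) = {3}
closure: X∖int(X∖A) = X∖{1,4} = {2,3}
∂A = {2,3} minus {3} = {2}

{2}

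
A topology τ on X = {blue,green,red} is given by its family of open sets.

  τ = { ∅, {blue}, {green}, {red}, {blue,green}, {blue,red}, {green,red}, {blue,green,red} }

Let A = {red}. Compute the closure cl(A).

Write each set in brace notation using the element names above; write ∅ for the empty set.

X∖A={blue,green}, int(X∖A)={blue,green}, hence cl(A)={red}

{red}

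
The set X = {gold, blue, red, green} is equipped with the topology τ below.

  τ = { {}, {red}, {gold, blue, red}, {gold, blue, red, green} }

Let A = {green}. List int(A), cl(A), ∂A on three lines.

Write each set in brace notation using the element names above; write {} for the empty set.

int(A) = {}
cl(A)  = {green}
∂A     = {green}

open subsets of A: {}; so int(A) = {}
closure: X∖int(X∖A) = X∖{gold, blue, red} = {green}
∂A = {green} minus {} = {green}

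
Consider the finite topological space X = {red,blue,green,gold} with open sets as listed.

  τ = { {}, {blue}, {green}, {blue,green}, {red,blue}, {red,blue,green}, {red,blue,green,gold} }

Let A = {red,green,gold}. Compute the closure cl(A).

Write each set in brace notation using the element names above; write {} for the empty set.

X∖A={blue}, int(X∖A)={blue}, hence cl(A)={red,green,gold}

{red,green,gold}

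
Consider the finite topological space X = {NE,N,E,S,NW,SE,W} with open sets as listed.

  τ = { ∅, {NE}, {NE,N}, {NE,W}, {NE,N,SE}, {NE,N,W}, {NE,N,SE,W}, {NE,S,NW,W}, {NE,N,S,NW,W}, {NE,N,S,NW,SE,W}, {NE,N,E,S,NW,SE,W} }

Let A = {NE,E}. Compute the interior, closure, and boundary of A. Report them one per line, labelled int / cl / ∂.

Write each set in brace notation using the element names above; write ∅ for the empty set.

opens ⊆ A: ∅, {NE}; union → int = {NE}
complement {N,S,NW,SE,W}; its interior ∅; cl(A) = X∖∅ = {NE,N,E,S,NW,SE,W}
boundary = {NE,N,E,S,NW,SE,W} ∖ {NE} = {N,E,S,NW,SE,W}

int(A) = {NE}
cl(A)  = {NE,N,E,S,NW,SE,W}
∂A     = {N,E,S,NW,SE,W}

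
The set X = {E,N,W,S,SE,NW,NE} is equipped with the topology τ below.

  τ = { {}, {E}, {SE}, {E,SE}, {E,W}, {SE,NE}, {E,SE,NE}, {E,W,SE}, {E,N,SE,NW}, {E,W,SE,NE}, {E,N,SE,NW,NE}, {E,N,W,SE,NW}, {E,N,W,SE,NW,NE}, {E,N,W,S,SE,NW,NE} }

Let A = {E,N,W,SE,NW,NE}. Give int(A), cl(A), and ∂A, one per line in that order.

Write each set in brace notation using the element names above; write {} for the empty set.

interior: largest open inside A is {E,N,W,SE,NW,NE} (from {}, {E}, {SE}, {E,SE}, {SE,NE}, {E,W}, {E,SE,NE}, {E,W,SE}, {E,N,SE,NW}, {E,W,SE,NE}, {E,N,SE,NW,NE}, {E,N,W,SE,NW}, {E,N,W,SE,NW,NE})
cl via duality: int({S}) = {}, so X∖{} = {E,N,W,S,SE,NW,NE}
cl∖int = {S}

int(A) = {E,N,W,SE,NW,NE}
cl(A)  = {E,N,W,S,SE,NW,NE}
∂A     = {S}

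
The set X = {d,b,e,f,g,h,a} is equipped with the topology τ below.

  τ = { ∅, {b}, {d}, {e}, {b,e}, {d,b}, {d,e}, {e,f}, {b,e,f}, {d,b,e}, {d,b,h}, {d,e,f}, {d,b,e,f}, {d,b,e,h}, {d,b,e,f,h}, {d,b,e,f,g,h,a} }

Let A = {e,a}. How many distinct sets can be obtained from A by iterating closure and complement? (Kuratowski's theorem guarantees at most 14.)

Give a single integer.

closure: X∖int(X∖A) = X∖{d,b,h} = {e,f,g,a}
Let k=closure and c=complement:
  1. A     = {e,a}
  2. kA    = {e,f,g,a}
  3. cA    = {d,b,f,g,h}
  4. ckA   = {d,b,h}
  5. kcA   = {d,b,f,g,h,a}
  6. kckA  = {d,b,g,h,a}
  7. ckcA  = {e}
  8. ckckA = {e,f}
— saturated at 8

8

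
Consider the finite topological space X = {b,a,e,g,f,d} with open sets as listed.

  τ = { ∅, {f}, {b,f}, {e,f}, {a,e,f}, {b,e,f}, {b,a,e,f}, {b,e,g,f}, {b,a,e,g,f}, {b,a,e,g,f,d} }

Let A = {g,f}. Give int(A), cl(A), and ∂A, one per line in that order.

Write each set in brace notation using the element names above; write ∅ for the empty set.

interior: largest open inside A is {f} (from ∅, {f})
cl via duality: int({b,a,e,d}) = ∅, so X∖∅ = {b,a,e,g,f,d}
cl∖int = {b,a,e,g,d}

int(A) = {f}
cl(A)  = {b,a,e,g,f,d}
∂A     = {b,a,e,g,d}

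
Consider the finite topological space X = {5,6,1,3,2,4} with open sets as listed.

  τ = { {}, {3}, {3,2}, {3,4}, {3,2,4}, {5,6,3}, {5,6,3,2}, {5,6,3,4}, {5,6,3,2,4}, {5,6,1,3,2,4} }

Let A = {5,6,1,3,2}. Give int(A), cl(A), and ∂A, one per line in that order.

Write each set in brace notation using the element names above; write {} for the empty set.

int(A) = {5,6,3,2}
cl(A)  = {5,6,1,3,2,4}
∂A     = {1,4}

open subsets of A: {}, {3}, {3,2}, {5,6,3}, {5,6,3,2}; so int(A) = {5,6,3,2}
closure: X∖int(X∖A) = X∖{} = {5,6,1,3,2,4}
∂A = {5,6,1,3,2,4} minus {5,6,3,2} = {1,4}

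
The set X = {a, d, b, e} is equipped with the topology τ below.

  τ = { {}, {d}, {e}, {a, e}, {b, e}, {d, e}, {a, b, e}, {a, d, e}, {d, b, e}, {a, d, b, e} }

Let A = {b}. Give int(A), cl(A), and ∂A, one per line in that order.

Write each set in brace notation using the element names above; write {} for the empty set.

interior: largest open inside A is {} (from {})
cl via duality: int({a, d, e}) = {a, d, e}, so X∖{a, d, e} = {b}
cl∖int = {b}

int(A) = {}
cl(A)  = {b}
∂A     = {b}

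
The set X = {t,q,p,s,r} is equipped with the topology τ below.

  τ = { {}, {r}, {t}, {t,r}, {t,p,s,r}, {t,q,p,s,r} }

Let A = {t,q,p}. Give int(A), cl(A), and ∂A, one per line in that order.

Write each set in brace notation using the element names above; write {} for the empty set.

opens ⊆ A: {}, {t}; union → int = {t}
complement {s,r}; its interior {r}; cl(A) = X∖{r} = {t,q,p,s}
boundary = {t,q,p,s} ∖ {t} = {q,p,s}

int(A) = {t}
cl(A)  = {t,q,p,s}
∂A     = {q,p,s}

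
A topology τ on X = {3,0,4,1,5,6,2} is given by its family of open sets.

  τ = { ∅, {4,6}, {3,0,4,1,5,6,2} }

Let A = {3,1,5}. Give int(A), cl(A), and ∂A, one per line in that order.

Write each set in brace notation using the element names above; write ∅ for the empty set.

int(A) = ∅
cl(A)  = {3,0,1,5,2}
∂A     = {3,0,1,5,2}

interior: largest open inside A is ∅ (from ∅)
cl via duality: int({0,4,6,2}) = {4,6}, so X∖{4,6} = {3,0,1,5,2}
cl∖int = {3,0,1,5,2}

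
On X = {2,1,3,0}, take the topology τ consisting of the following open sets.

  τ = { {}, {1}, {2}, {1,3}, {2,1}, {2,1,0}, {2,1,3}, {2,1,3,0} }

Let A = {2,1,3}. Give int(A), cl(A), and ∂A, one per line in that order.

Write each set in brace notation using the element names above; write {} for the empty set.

int(A) = {2,1,3}
cl(A)  = {2,1,3,0}
∂A     = {0}

U open, U⊆A: {}, {2}, {1}, {2,1}, {1,3}, {2,1,3}. int(A) = ⋃ = {2,1,3}
X∖A={0}, int(X∖A)={}, hence cl(A)={2,1,3,0}
∂A: remove int from cl → {0}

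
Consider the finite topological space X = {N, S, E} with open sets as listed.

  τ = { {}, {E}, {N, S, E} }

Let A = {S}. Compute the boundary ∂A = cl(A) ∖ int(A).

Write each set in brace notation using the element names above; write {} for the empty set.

U open, U⊆A: {}. int(A) = ⋃ = {}
X∖A={N, E}, int(X∖A)={E}, hence cl(A)={N, S}
∂A: remove int from cl → {N, S}

{N, S}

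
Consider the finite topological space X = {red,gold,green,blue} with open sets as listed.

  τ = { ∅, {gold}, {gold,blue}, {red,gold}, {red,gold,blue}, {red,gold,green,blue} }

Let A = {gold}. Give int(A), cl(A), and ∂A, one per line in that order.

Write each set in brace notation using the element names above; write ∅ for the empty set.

open subsets of A: ∅, {gold}; so int(A) = {gold}
closure: X∖int(X∖A) = X∖∅ = {red,gold,green,blue}
∂A = {red,gold,green,blue} minus {gold} = {red,green,blue}

int(A) = {gold}
cl(A)  = {red,gold,green,blue}
∂A     = {red,green,blue}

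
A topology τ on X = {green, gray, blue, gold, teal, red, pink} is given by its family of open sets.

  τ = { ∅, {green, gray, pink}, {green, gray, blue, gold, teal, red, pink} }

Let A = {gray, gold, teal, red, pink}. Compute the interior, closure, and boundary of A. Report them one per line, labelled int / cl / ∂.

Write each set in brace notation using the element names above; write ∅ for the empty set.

int(A) = ∅
cl(A)  = {green, gray, blue, gold, teal, red, pink}
∂A     = {green, gray, blue, gold, teal, red, pink}

interior: largest open inside A is ∅ (from ∅)
cl via duality: int({green, blue}) = ∅, so X∖∅ = {green, gray, blue, gold, teal, red, pink}
cl∖int = {green, gray, blue, gold, teal, red, pink}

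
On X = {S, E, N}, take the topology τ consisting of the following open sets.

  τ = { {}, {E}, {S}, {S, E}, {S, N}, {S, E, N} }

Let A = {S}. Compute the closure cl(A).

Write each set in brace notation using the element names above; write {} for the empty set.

{S, N}

complement {E, N}; its interior {E}; cl(A) = X∖{E} = {S, N}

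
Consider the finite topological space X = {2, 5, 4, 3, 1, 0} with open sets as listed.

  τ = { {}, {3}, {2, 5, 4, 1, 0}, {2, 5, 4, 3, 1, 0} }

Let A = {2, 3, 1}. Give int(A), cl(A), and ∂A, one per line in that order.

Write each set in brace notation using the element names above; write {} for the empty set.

int(A) = {3}
cl(A)  = {2, 5, 4, 3, 1, 0}
∂A     = {2, 5, 4, 1, 0}

open subsets of A: {}, {3}; so int(A) = {3}
closure: X∖int(X∖A) = X∖{} = {2, 5, 4, 3, 1, 0}
∂A = {2, 5, 4, 3, 1, 0} minus {3} = {2, 5, 4, 1, 0}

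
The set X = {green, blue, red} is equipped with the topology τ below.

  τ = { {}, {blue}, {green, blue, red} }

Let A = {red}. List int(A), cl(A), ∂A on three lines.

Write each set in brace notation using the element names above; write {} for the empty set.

int(A) = {}
cl(A)  = {green, red}
∂A     = {green, red}

open subsets of A: {}; so int(A) = {}
closure: X∖int(X∖A) = X∖{blue} = {green, red}
∂A = {green, red} minus {} = {green, red}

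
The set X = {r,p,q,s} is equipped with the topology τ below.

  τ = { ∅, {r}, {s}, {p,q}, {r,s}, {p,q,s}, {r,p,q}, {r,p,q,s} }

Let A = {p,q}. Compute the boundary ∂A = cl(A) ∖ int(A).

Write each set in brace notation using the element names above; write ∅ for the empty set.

open subsets of A: ∅, {p,q}; so int(A) = {p,q}
closure: X∖int(X∖A) = X∖{r,s} = {p,q}
∂A = {p,q} minus {p,q} = ∅

∅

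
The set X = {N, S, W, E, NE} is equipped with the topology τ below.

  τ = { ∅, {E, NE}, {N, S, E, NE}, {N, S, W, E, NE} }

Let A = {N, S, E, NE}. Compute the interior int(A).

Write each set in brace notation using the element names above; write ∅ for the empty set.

interior: largest open inside A is {N, S, E, NE} (from ∅, {E, NE}, {N, S, E, NE})

{N, S, E, NE}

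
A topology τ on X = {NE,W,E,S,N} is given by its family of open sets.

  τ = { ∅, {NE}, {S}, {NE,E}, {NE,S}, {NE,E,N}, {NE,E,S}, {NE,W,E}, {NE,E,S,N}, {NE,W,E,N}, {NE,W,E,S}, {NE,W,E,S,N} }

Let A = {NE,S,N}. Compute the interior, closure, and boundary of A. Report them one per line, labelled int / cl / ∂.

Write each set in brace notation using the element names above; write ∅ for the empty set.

int(A) = {NE,S}
cl(A)  = {NE,W,E,S,N}
∂A     = {W,E,N}

U open, U⊆A: ∅, {S}, {NE}, {NE,S}. int(A) = ⋃ = {NE,S}
X∖A={W,E}, int(X∖A)=∅, hence cl(A)={NE,W,E,S,N}
∂A: remove int from cl → {W,E,N}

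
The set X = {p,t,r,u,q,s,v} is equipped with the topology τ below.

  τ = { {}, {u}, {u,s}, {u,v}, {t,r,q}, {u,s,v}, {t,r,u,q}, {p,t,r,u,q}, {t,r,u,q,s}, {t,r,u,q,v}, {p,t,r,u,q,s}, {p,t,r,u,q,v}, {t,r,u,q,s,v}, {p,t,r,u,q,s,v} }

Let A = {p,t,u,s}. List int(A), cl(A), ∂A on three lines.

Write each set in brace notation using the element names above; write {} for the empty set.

int(A) = {u,s}
cl(A)  = {p,t,r,u,q,s,v}
∂A     = {p,t,r,q,v}

interior: largest open inside A is {u,s} (from {}, {u}, {u,s})
cl via duality: int({r,q,v}) = {}, so X∖{} = {p,t,r,u,q,s,v}
cl∖int = {p,t,r,q,v}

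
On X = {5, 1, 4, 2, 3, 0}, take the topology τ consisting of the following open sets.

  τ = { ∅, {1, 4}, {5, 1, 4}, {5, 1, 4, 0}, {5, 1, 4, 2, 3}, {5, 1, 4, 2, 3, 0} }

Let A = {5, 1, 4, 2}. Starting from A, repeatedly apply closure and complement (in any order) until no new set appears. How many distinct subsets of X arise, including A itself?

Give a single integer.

6

X∖A={3, 0}, int(X∖A)=∅, hence cl(A)={5, 1, 4, 2, 3, 0}
Orbit (k=closure, c=complement):
  1. A     = {5, 1, 4, 2}
  2. kA    = {5, 1, 4, 2, 3, 0}
  3. cA    = {3, 0}
  4. ckA   = ∅
  5. kcA   = {2, 3, 0}
  6. ckcA  = {5, 1, 4}
(closed under both — stop)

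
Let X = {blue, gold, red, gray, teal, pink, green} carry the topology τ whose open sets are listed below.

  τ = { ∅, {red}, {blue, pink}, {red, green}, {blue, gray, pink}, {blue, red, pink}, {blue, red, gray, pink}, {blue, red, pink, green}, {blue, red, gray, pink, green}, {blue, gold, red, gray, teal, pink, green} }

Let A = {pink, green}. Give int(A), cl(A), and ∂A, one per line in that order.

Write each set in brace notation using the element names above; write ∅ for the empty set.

interior: largest open inside A is ∅ (from ∅)
cl via duality: int({blue, gold, red, gray, teal}) = {red}, so X∖{red} = {blue, gold, gray, teal, pink, green}
cl∖int = {blue, gold, gray, teal, pink, green}

int(A) = ∅
cl(A)  = {blue, gold, gray, teal, pink, green}
∂A     = {blue, gold, gray, teal, pink, green}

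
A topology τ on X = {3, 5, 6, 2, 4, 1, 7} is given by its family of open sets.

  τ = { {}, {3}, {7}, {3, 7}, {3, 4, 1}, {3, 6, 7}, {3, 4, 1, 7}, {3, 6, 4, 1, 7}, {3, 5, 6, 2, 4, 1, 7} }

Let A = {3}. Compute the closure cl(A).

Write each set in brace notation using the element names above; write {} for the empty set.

{3, 5, 6, 2, 4, 1}

X∖A={5, 6, 2, 4, 1, 7}, int(X∖A)={7}, hence cl(A)={3, 5, 6, 2, 4, 1}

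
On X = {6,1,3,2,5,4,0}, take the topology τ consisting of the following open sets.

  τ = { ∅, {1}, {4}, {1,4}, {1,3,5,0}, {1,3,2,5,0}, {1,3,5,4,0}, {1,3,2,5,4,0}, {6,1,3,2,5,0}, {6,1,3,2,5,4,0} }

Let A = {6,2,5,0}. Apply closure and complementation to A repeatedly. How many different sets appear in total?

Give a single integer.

X∖A={1,3,4}, int(X∖A)={1,4}, hence cl(A)={6,3,2,5,0}
Orbit (k=closure, c=complement):
  1. A     = {6,2,5,0}
  2. kA    = {6,3,2,5,0}
  3. cA    = {1,3,4}
  4. ckA   = {1,4}
  5. kcA   = {6,1,3,2,5,4,0}
  6. ckcA  = ∅
(closed under both — stop)

6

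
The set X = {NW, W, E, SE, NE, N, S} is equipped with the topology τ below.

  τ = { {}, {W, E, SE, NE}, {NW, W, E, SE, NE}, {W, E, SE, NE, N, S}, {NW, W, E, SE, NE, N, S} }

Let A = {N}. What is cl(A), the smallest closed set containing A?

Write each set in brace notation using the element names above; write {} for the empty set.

complement {NW, W, E, SE, NE, S}; its interior {NW, W, E, SE, NE}; cl(A) = X∖{NW, W, E, SE, NE} = {N, S}

{N, S}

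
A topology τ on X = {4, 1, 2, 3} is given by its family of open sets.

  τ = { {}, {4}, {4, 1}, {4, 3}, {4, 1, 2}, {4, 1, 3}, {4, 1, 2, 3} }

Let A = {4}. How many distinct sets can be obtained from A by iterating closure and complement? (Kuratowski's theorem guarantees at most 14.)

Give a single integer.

complement {1, 2, 3}; its interior {}; cl(A) = X∖{} = {4, 1, 2, 3}
With k = closure, c = complement:
  1. A     = {4}
  2. kA    = {4, 1, 2, 3}
  3. cA    = {1, 2, 3}
  4. ckA   = {}
k, c of each give nothing new

4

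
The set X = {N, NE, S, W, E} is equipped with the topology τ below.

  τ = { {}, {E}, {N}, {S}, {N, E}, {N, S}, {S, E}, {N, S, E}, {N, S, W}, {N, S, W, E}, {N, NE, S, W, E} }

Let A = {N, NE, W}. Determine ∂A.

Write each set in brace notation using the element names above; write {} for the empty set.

U open, U⊆A: {}, {N}. int(A) = ⋃ = {N}
X∖A={S, E}, int(X∖A)={S, E}, hence cl(A)={N, NE, W}
∂A: remove int from cl → {NE, W}

{NE, W}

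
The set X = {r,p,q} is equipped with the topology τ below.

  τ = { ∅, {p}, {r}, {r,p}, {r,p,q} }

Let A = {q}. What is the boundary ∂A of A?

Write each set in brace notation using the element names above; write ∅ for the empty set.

{q}

interior: largest open inside A is ∅ (from ∅)
cl via duality: int({r,p}) = {r,p}, so X∖{r,p} = {q}
cl∖int = {q}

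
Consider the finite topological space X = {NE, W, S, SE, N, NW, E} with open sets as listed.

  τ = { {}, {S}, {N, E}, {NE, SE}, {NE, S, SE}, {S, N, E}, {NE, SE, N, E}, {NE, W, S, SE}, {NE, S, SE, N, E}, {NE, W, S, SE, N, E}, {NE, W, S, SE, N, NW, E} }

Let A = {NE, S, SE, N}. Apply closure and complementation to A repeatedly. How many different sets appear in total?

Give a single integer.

10

closure: X∖int(X∖A) = X∖{} = {NE, W, S, SE, N, NW, E}
Let k=closure and c=complement:
  1. A     = {NE, S, SE, N}
  2. kA    = {NE, W, S, SE, N, NW, E}
  3. cA    = {W, NW, E}
  4. ckA   = {}
  5. kcA   = {W, N, NW, E}
  6. ckcA  = {NE, S, SE}
  7. kckcA = {NE, W, S, SE, NW}
  8. ckckcA = {N, E}
  9. kckckcA = {N, NW, E}
  10. ckckckcA = {NE, W, S, SE}
— saturated at 10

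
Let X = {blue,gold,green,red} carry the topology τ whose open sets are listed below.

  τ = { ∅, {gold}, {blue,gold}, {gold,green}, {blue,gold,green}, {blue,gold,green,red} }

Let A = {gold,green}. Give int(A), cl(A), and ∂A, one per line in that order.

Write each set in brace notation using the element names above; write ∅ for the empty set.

U open, U⊆A: ∅, {gold}, {gold,green}. int(A) = ⋃ = {gold,green}
X∖A={blue,red}, int(X∖A)=∅, hence cl(A)={blue,gold,green,red}
∂A: remove int from cl → {blue,red}

int(A) = {gold,green}
cl(A)  = {blue,gold,green,red}
∂A     = {blue,red}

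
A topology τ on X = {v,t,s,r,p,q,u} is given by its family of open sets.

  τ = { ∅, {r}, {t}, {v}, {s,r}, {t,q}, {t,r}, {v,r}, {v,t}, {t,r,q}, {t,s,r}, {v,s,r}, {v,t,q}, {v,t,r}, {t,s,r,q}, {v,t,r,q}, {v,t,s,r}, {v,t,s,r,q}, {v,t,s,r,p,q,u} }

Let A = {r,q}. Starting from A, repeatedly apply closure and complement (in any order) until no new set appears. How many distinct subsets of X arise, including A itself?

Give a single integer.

X∖A={v,t,s,p,u}, int(X∖A)={v,t}, hence cl(A)={s,r,p,q,u}
Orbit (k=closure, c=complement):
  1. A     = {r,q}
  2. kA    = {s,r,p,q,u}
  3. cA    = {v,t,s,p,u}
  4. ckA   = {v,t}
  5. kcA   = {v,t,s,p,q,u}
  6. kckA  = {v,t,p,q,u}
  7. ckcA  = {r}
  8. ckckA = {s,r}
  9. kckcA = {s,r,p,u}
  10. ckckcA = {v,t,q}
(closed under both — stop)

10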